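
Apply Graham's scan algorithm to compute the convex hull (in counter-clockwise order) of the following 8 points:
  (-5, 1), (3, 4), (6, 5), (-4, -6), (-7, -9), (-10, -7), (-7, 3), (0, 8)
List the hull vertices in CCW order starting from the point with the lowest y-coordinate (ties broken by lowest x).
Hull (CCW) = [(-7, -9), (-4, -6), (6, 5), (0, 8), (-7, 3), (-10, -7)]

Graham scan procedure:
  1. Find the pivot p₀ = point with lowest y (tie → lowest x): (-7, -9).
  2. Sort the remaining points by polar angle around p₀.
  3. Walk through sorted points, maintaining a stack; pop the top while the last three entries make a non-left turn (cross product ≤ 0).
  4. Final stack is the convex hull in CCW order: (-7, -9), (-4, -6), (6, 5), (0, 8), (-7, 3), (-10, -7).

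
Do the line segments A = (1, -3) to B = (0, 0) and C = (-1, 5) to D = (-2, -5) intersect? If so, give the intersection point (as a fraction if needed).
No (intersection of containing lines falls outside at least one segment)

Parametrize and solve: t = 28/13, s = 2/13. At least one of these is outside [0, 1], so the segments do not intersect.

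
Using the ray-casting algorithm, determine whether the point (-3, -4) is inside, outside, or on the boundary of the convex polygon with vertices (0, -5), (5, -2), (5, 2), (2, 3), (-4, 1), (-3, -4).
The point (-3, -4) lies on the polygon boundary

Boundary check: the query satisfies the collinearity and bounding-box conditions for some polygon edge, so it lies exactly on the boundary.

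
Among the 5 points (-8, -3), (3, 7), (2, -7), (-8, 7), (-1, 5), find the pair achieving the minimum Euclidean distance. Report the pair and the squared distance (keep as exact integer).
Pair = ((3, 7), (-1, 5)); squared distance = 20

Compute all C(5, 2) = 10 pairwise squared distances (x_i − x_j)² + (y_i − y_j)². The minimum is 20, attained by the pair ((3, 7), (-1, 5)).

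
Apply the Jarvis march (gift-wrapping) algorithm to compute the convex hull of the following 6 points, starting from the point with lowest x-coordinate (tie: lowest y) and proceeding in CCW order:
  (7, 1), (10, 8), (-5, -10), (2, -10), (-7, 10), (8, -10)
Hull (CCW) = [(-7, 10), (-5, -10), (8, -10), (10, 8)]

Jarvis march: at each step, from the current hull vertex p, select the next vertex q as the point such that every other point lies strictly to the left of (or on) the directed line p → q. (Equivalently: for every other point r, the cross product (q − p) × (r − p) ≥ 0.)
Starting point (lowest x, tie lowest y): (-7, 10). Wrap until returning to start. Resulting hull: (-7, 10), (-5, -10), (8, -10), (10, 8).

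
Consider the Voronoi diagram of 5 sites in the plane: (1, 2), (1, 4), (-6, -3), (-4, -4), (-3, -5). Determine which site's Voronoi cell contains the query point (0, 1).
Nearest site = (1, 2)

The Voronoi cell of site s contains exactly those query points closer to s than to any other site. Compute squared distances from q = (0, 1) to each site:
  (1 − 0)² + (2 − 1)² = 2
  (1 − 0)² + (4 − 1)² = 10
  (-4 − 0)² + (-4 − 1)² = 41
  (-3 − 0)² + (-5 − 1)² = 45
  (-6 − 0)² + (-3 − 1)² = 52
Minimum is attained by (1, 2), so q lies in its Voronoi cell.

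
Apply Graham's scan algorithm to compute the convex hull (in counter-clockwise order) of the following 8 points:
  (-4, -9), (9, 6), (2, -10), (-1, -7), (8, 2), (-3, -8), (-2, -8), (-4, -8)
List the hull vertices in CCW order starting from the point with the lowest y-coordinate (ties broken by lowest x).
Hull (CCW) = [(2, -10), (8, 2), (9, 6), (-4, -8), (-4, -9)]

Graham scan procedure:
  1. Find the pivot p₀ = point with lowest y (tie → lowest x): (2, -10).
  2. Sort the remaining points by polar angle around p₀.
  3. Walk through sorted points, maintaining a stack; pop the top while the last three entries make a non-left turn (cross product ≤ 0).
  4. Final stack is the convex hull in CCW order: (2, -10), (8, 2), (9, 6), (-4, -8), (-4, -9).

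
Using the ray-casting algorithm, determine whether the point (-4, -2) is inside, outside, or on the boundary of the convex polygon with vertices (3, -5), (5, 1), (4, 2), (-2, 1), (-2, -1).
The point (-4, -2) lies strictly outside the polygon

Cast a horizontal ray to the right from the query point and count how many polygon edges it crosses (each edge strictly once or zero times, handled with the usual half-open convention). 
Parity of crossings → even ⇒ outside.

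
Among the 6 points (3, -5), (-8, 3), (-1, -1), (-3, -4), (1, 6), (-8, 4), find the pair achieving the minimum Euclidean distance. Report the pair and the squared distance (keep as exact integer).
Pair = ((-8, 3), (-8, 4)); squared distance = 1

Compute all C(6, 2) = 15 pairwise squared distances (x_i − x_j)² + (y_i − y_j)². The minimum is 1, attained by the pair ((-8, 3), (-8, 4)).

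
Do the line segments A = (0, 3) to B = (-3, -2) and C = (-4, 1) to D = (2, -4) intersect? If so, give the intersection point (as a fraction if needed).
Yes; intersection at (-32/15, -5/9) (t = 32/45 on AB, s = 14/45 on CD)

Parametrize AB as A + t(B − A) = (0 + -3 t, 3 + -5 t) and CD as C + s(D − C) = (-4 + 6 s, 1 + -5 s). Solve the linear system for (t, s). Determinant = -45 ≠ 0, so a unique intersection of the containing lines exists. Solution: t = 32/45, s = 14/45 — both in [0, 1], so the segments cross. Intersection point: (-32/15, -5/9).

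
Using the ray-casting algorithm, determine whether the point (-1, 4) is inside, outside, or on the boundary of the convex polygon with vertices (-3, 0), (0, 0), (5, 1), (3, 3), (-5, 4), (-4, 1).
The point (-1, 4) lies strictly outside the polygon

Cast a horizontal ray to the right from the query point and count how many polygon edges it crosses (each edge strictly once or zero times, handled with the usual half-open convention). 
Parity of crossings → even ⇒ outside.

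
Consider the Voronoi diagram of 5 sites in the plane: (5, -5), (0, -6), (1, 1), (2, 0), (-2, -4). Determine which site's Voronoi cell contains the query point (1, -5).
Nearest site = (0, -6)

The Voronoi cell of site s contains exactly those query points closer to s than to any other site. Compute squared distances from q = (1, -5) to each site:
  (0 − 1)² + (-6 − -5)² = 2
  (-2 − 1)² + (-4 − -5)² = 10
  (5 − 1)² + (-5 − -5)² = 16
  (2 − 1)² + (0 − -5)² = 26
  (1 − 1)² + (1 − -5)² = 36
Minimum is attained by (0, -6), so q lies in its Voronoi cell.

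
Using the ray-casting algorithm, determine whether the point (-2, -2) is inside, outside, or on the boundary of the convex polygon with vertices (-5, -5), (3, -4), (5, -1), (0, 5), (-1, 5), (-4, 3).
The point (-2, -2) lies strictly inside the polygon

Cast a horizontal ray to the right from the query point and count how many polygon edges it crosses (each edge strictly once or zero times, handled with the usual half-open convention). 
Parity of crossings → odd ⇒ inside.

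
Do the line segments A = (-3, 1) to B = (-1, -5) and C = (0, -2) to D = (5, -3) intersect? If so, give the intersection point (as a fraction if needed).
No (intersection of containing lines falls outside at least one segment)

Parametrize and solve: t = 3/7, s = -3/7. At least one of these is outside [0, 1], so the segments do not intersect.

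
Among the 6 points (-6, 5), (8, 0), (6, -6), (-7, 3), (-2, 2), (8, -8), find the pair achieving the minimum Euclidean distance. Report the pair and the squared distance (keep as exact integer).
Pair = ((-6, 5), (-7, 3)); squared distance = 5

Compute all C(6, 2) = 15 pairwise squared distances (x_i − x_j)² + (y_i − y_j)². The minimum is 5, attained by the pair ((-6, 5), (-7, 3)).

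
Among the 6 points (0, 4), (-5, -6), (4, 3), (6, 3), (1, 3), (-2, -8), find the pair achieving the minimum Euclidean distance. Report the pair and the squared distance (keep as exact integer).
Pair = ((0, 4), (1, 3)); squared distance = 2

Compute all C(6, 2) = 15 pairwise squared distances (x_i − x_j)² + (y_i − y_j)². The minimum is 2, attained by the pair ((0, 4), (1, 3)).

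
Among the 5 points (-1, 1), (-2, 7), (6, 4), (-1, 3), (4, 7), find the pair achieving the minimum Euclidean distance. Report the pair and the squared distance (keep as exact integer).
Pair = ((-1, 1), (-1, 3)); squared distance = 4

Compute all C(5, 2) = 10 pairwise squared distances (x_i − x_j)² + (y_i − y_j)². The minimum is 4, attained by the pair ((-1, 1), (-1, 3)).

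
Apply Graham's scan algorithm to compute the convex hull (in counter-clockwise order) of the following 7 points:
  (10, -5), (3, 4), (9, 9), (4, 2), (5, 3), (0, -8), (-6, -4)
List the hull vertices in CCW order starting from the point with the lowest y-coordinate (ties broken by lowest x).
Hull (CCW) = [(0, -8), (10, -5), (9, 9), (3, 4), (-6, -4)]

Graham scan procedure:
  1. Find the pivot p₀ = point with lowest y (tie → lowest x): (0, -8).
  2. Sort the remaining points by polar angle around p₀.
  3. Walk through sorted points, maintaining a stack; pop the top while the last three entries make a non-left turn (cross product ≤ 0).
  4. Final stack is the convex hull in CCW order: (0, -8), (10, -5), (9, 9), (3, 4), (-6, -4).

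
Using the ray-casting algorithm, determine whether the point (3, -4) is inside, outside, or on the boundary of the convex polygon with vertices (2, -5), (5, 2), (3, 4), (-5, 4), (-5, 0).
The point (3, -4) lies strictly outside the polygon

Cast a horizontal ray to the right from the query point and count how many polygon edges it crosses (each edge strictly once or zero times, handled with the usual half-open convention). 
Parity of crossings → even ⇒ outside.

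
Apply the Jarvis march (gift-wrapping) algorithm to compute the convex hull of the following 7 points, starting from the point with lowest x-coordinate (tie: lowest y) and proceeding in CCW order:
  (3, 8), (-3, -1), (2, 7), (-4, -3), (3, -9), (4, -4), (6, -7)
Hull (CCW) = [(-4, -3), (3, -9), (6, -7), (3, 8), (2, 7), (-3, -1)]

Jarvis march: at each step, from the current hull vertex p, select the next vertex q as the point such that every other point lies strictly to the left of (or on) the directed line p → q. (Equivalently: for every other point r, the cross product (q − p) × (r − p) ≥ 0.)
Starting point (lowest x, tie lowest y): (-4, -3). Wrap until returning to start. Resulting hull: (-4, -3), (3, -9), (6, -7), (3, 8), (2, 7), (-3, -1).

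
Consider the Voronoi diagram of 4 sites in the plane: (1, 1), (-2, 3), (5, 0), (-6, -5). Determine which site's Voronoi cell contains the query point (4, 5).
Nearest site = (1, 1)

The Voronoi cell of site s contains exactly those query points closer to s than to any other site. Compute squared distances from q = (4, 5) to each site:
  (1 − 4)² + (1 − 5)² = 25
  (5 − 4)² + (0 − 5)² = 26
  (-2 − 4)² + (3 − 5)² = 40
  (-6 − 4)² + (-5 − 5)² = 200
Minimum is attained by (1, 1), so q lies in its Voronoi cell.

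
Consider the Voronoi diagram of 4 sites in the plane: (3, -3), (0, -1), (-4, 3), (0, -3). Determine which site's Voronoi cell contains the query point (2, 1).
Nearest site = (0, -1)

The Voronoi cell of site s contains exactly those query points closer to s than to any other site. Compute squared distances from q = (2, 1) to each site:
  (0 − 2)² + (-1 − 1)² = 8
  (3 − 2)² + (-3 − 1)² = 17
  (0 − 2)² + (-3 − 1)² = 20
  (-4 − 2)² + (3 − 1)² = 40
Minimum is attained by (0, -1), so q lies in its Voronoi cell.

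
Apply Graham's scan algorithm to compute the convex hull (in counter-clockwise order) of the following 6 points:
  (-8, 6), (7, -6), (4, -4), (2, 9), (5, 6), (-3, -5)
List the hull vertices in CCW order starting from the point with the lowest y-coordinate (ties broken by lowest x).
Hull (CCW) = [(7, -6), (5, 6), (2, 9), (-8, 6), (-3, -5)]

Graham scan procedure:
  1. Find the pivot p₀ = point with lowest y (tie → lowest x): (7, -6).
  2. Sort the remaining points by polar angle around p₀.
  3. Walk through sorted points, maintaining a stack; pop the top while the last three entries make a non-left turn (cross product ≤ 0).
  4. Final stack is the convex hull in CCW order: (7, -6), (5, 6), (2, 9), (-8, 6), (-3, -5).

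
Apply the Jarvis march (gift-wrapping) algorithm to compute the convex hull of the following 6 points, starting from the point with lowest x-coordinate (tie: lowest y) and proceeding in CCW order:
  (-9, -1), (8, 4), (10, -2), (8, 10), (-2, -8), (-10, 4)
Hull (CCW) = [(-10, 4), (-9, -1), (-2, -8), (10, -2), (8, 10)]

Jarvis march: at each step, from the current hull vertex p, select the next vertex q as the point such that every other point lies strictly to the left of (or on) the directed line p → q. (Equivalently: for every other point r, the cross product (q − p) × (r − p) ≥ 0.)
Starting point (lowest x, tie lowest y): (-10, 4). Wrap until returning to start. Resulting hull: (-10, 4), (-9, -1), (-2, -8), (10, -2), (8, 10).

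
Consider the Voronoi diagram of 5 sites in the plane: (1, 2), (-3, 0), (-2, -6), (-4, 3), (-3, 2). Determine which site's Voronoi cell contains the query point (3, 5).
Nearest site = (1, 2)

The Voronoi cell of site s contains exactly those query points closer to s than to any other site. Compute squared distances from q = (3, 5) to each site:
  (1 − 3)² + (2 − 5)² = 13
  (-3 − 3)² + (2 − 5)² = 45
  (-4 − 3)² + (3 − 5)² = 53
  (-3 − 3)² + (0 − 5)² = 61
  (-2 − 3)² + (-6 − 5)² = 146
Minimum is attained by (1, 2), so q lies in its Voronoi cell.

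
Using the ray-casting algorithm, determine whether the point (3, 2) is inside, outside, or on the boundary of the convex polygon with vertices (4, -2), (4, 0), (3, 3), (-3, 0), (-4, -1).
The point (3, 2) lies strictly inside the polygon

Cast a horizontal ray to the right from the query point and count how many polygon edges it crosses (each edge strictly once or zero times, handled with the usual half-open convention). 
Parity of crossings → odd ⇒ inside.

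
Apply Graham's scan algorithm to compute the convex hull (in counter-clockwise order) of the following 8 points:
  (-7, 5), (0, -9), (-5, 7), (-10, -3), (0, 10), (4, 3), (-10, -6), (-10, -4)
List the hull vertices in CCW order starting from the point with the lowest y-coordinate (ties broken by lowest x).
Hull (CCW) = [(0, -9), (4, 3), (0, 10), (-5, 7), (-7, 5), (-10, -3), (-10, -6)]

Graham scan procedure:
  1. Find the pivot p₀ = point with lowest y (tie → lowest x): (0, -9).
  2. Sort the remaining points by polar angle around p₀.
  3. Walk through sorted points, maintaining a stack; pop the top while the last three entries make a non-left turn (cross product ≤ 0).
  4. Final stack is the convex hull in CCW order: (0, -9), (4, 3), (0, 10), (-5, 7), (-7, 5), (-10, -3), (-10, -6).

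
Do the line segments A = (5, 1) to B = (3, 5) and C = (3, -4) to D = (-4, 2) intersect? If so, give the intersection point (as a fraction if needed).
No (intersection of containing lines falls outside at least one segment)

Parametrize and solve: t = -47/16, s = -9/8. At least one of these is outside [0, 1], so the segments do not intersect.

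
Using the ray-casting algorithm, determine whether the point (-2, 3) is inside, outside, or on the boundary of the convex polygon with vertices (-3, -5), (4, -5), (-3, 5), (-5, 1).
The point (-2, 3) lies strictly inside the polygon

Cast a horizontal ray to the right from the query point and count how many polygon edges it crosses (each edge strictly once or zero times, handled with the usual half-open convention). 
Parity of crossings → odd ⇒ inside.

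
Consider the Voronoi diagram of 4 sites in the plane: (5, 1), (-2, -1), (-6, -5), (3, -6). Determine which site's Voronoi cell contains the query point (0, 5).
Nearest site = (-2, -1)

The Voronoi cell of site s contains exactly those query points closer to s than to any other site. Compute squared distances from q = (0, 5) to each site:
  (-2 − 0)² + (-1 − 5)² = 40
  (5 − 0)² + (1 − 5)² = 41
  (3 − 0)² + (-6 − 5)² = 130
  (-6 − 0)² + (-5 − 5)² = 136
Minimum is attained by (-2, -1), so q lies in its Voronoi cell.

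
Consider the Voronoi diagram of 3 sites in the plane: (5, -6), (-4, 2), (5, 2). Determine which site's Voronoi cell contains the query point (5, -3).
Nearest site = (5, -6)

The Voronoi cell of site s contains exactly those query points closer to s than to any other site. Compute squared distances from q = (5, -3) to each site:
  (5 − 5)² + (-6 − -3)² = 9
  (5 − 5)² + (2 − -3)² = 25
  (-4 − 5)² + (2 − -3)² = 106
Minimum is attained by (5, -6), so q lies in its Voronoi cell.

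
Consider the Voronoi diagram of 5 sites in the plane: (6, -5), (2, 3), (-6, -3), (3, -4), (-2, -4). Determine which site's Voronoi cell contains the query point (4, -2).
Nearest site = (3, -4)

The Voronoi cell of site s contains exactly those query points closer to s than to any other site. Compute squared distances from q = (4, -2) to each site:
  (3 − 4)² + (-4 − -2)² = 5
  (6 − 4)² + (-5 − -2)² = 13
  (2 − 4)² + (3 − -2)² = 29
  (-2 − 4)² + (-4 − -2)² = 40
  (-6 − 4)² + (-3 − -2)² = 101
Minimum is attained by (3, -4), so q lies in its Voronoi cell.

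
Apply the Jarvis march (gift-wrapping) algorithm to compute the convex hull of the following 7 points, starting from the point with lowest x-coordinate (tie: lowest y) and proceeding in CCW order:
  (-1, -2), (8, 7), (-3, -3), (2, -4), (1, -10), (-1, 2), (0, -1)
Hull (CCW) = [(-3, -3), (1, -10), (8, 7), (-1, 2)]

Jarvis march: at each step, from the current hull vertex p, select the next vertex q as the point such that every other point lies strictly to the left of (or on) the directed line p → q. (Equivalently: for every other point r, the cross product (q − p) × (r − p) ≥ 0.)
Starting point (lowest x, tie lowest y): (-3, -3). Wrap until returning to start. Resulting hull: (-3, -3), (1, -10), (8, 7), (-1, 2).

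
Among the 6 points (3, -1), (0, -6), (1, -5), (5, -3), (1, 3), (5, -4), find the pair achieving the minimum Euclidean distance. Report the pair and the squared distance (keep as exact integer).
Pair = ((5, -3), (5, -4)); squared distance = 1

Compute all C(6, 2) = 15 pairwise squared distances (x_i − x_j)² + (y_i − y_j)². The minimum is 1, attained by the pair ((5, -3), (5, -4)).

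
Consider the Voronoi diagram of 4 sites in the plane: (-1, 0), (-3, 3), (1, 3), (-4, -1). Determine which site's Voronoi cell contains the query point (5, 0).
Nearest site = (1, 3)

The Voronoi cell of site s contains exactly those query points closer to s than to any other site. Compute squared distances from q = (5, 0) to each site:
  (1 − 5)² + (3 − 0)² = 25
  (-1 − 5)² + (0 − 0)² = 36
  (-3 − 5)² + (3 − 0)² = 73
  (-4 − 5)² + (-1 − 0)² = 82
Minimum is attained by (1, 3), so q lies in its Voronoi cell.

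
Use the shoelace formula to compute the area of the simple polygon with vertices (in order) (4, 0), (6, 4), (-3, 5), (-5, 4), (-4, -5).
Area = 66

Shoelace formula: Area = (1/2) |Σ_i (x_i · y_{i+1} − x_{i+1} · y_i)| (indices mod n). Compute each cross term:
  (4)(4) − (6)(0) = 16
  (6)(5) − (-3)(4) = 42
  (-3)(4) − (-5)(5) = 13
  (-5)(-5) − (-4)(4) = 41
  (-4)(0) − (4)(-5) = 20
Sum = 132, so (signed) Area = 132/2 = 66, |Area| = 66.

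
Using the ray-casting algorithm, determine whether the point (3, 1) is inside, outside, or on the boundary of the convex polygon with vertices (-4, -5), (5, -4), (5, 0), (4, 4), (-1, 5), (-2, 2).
The point (3, 1) lies strictly inside the polygon

Cast a horizontal ray to the right from the query point and count how many polygon edges it crosses (each edge strictly once or zero times, handled with the usual half-open convention). 
Parity of crossings → odd ⇒ inside.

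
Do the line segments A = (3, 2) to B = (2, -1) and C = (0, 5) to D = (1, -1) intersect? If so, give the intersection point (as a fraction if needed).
No (intersection of containing lines falls outside at least one segment)

Parametrize and solve: t = 5/3, s = 4/3. At least one of these is outside [0, 1], so the segments do not intersect.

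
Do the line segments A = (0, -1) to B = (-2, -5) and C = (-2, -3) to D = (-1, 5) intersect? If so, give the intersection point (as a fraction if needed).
No (intersection of containing lines falls outside at least one segment)

Parametrize and solve: t = 7/6, s = -1/3. At least one of these is outside [0, 1], so the segments do not intersect.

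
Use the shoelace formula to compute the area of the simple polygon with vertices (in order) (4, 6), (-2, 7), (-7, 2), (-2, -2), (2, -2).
Area = 131/2

Shoelace formula: Area = (1/2) |Σ_i (x_i · y_{i+1} − x_{i+1} · y_i)| (indices mod n). Compute each cross term:
  (4)(7) − (-2)(6) = 40
  (-2)(2) − (-7)(7) = 45
  (-7)(-2) − (-2)(2) = 18
  (-2)(-2) − (2)(-2) = 8
  (2)(6) − (4)(-2) = 20
Sum = 131, so (signed) Area = 131/2 = 131/2, |Area| = 131/2.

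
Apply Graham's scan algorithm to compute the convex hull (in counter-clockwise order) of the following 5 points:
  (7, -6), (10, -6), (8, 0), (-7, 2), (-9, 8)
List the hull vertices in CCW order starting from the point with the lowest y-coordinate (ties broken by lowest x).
Hull (CCW) = [(7, -6), (10, -6), (8, 0), (-9, 8), (-7, 2)]

Graham scan procedure:
  1. Find the pivot p₀ = point with lowest y (tie → lowest x): (7, -6).
  2. Sort the remaining points by polar angle around p₀.
  3. Walk through sorted points, maintaining a stack; pop the top while the last three entries make a non-left turn (cross product ≤ 0).
  4. Final stack is the convex hull in CCW order: (7, -6), (10, -6), (8, 0), (-9, 8), (-7, 2).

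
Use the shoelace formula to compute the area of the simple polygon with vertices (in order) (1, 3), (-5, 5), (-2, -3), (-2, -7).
Area = 27

Shoelace formula: Area = (1/2) |Σ_i (x_i · y_{i+1} − x_{i+1} · y_i)| (indices mod n). Compute each cross term:
  (1)(5) − (-5)(3) = 20
  (-5)(-3) − (-2)(5) = 25
  (-2)(-7) − (-2)(-3) = 8
  (-2)(3) − (1)(-7) = 1
Sum = 54, so (signed) Area = 54/2 = 27, |Area| = 27.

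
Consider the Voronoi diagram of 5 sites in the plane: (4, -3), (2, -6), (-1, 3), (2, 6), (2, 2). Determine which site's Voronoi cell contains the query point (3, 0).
Nearest site = (2, 2)

The Voronoi cell of site s contains exactly those query points closer to s than to any other site. Compute squared distances from q = (3, 0) to each site:
  (2 − 3)² + (2 − 0)² = 5
  (4 − 3)² + (-3 − 0)² = 10
  (-1 − 3)² + (3 − 0)² = 25
  (2 − 3)² + (-6 − 0)² = 37
  (2 − 3)² + (6 − 0)² = 37
Minimum is attained by (2, 2), so q lies in its Voronoi cell.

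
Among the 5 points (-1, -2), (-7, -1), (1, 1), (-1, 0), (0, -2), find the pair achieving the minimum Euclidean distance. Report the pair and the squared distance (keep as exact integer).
Pair = ((-1, -2), (0, -2)); squared distance = 1

Compute all C(5, 2) = 10 pairwise squared distances (x_i − x_j)² + (y_i − y_j)². The minimum is 1, attained by the pair ((-1, -2), (0, -2)).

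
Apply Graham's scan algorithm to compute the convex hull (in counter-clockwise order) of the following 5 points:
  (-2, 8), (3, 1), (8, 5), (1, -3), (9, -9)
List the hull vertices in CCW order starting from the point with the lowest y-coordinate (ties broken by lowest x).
Hull (CCW) = [(9, -9), (8, 5), (-2, 8), (1, -3)]

Graham scan procedure:
  1. Find the pivot p₀ = point with lowest y (tie → lowest x): (9, -9).
  2. Sort the remaining points by polar angle around p₀.
  3. Walk through sorted points, maintaining a stack; pop the top while the last three entries make a non-left turn (cross product ≤ 0).
  4. Final stack is the convex hull in CCW order: (9, -9), (8, 5), (-2, 8), (1, -3).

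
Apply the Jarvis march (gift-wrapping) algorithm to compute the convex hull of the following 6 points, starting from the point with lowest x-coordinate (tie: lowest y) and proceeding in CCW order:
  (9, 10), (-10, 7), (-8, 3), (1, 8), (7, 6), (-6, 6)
Hull (CCW) = [(-10, 7), (-8, 3), (7, 6), (9, 10)]

Jarvis march: at each step, from the current hull vertex p, select the next vertex q as the point such that every other point lies strictly to the left of (or on) the directed line p → q. (Equivalently: for every other point r, the cross product (q − p) × (r − p) ≥ 0.)
Starting point (lowest x, tie lowest y): (-10, 7). Wrap until returning to start. Resulting hull: (-10, 7), (-8, 3), (7, 6), (9, 10).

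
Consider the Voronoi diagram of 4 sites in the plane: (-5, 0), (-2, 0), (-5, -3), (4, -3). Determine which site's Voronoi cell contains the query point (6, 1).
Nearest site = (4, -3)

The Voronoi cell of site s contains exactly those query points closer to s than to any other site. Compute squared distances from q = (6, 1) to each site:
  (4 − 6)² + (-3 − 1)² = 20
  (-2 − 6)² + (0 − 1)² = 65
  (-5 − 6)² + (0 − 1)² = 122
  (-5 − 6)² + (-3 − 1)² = 137
Minimum is attained by (4, -3), so q lies in its Voronoi cell.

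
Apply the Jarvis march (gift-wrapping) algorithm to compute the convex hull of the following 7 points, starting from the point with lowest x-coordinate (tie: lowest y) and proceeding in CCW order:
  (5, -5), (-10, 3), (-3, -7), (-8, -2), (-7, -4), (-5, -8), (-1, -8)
Hull (CCW) = [(-10, 3), (-8, -2), (-5, -8), (-1, -8), (5, -5)]

Jarvis march: at each step, from the current hull vertex p, select the next vertex q as the point such that every other point lies strictly to the left of (or on) the directed line p → q. (Equivalently: for every other point r, the cross product (q − p) × (r − p) ≥ 0.)
Starting point (lowest x, tie lowest y): (-10, 3). Wrap until returning to start. Resulting hull: (-10, 3), (-8, -2), (-5, -8), (-1, -8), (5, -5).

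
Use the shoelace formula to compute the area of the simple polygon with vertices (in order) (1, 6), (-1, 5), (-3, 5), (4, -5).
Area = 45/2

Shoelace formula: Area = (1/2) |Σ_i (x_i · y_{i+1} − x_{i+1} · y_i)| (indices mod n). Compute each cross term:
  (1)(5) − (-1)(6) = 11
  (-1)(5) − (-3)(5) = 10
  (-3)(-5) − (4)(5) = -5
  (4)(6) − (1)(-5) = 29
Sum = 45, so (signed) Area = 45/2 = 45/2, |Area| = 45/2.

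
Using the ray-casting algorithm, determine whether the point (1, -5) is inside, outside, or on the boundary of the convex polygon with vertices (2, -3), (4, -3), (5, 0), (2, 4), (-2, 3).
The point (1, -5) lies strictly outside the polygon

Cast a horizontal ray to the right from the query point and count how many polygon edges it crosses (each edge strictly once or zero times, handled with the usual half-open convention). 
Parity of crossings → even ⇒ outside.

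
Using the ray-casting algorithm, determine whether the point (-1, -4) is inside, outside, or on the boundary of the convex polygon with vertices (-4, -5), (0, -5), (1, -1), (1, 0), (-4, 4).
The point (-1, -4) lies strictly inside the polygon

Cast a horizontal ray to the right from the query point and count how many polygon edges it crosses (each edge strictly once or zero times, handled with the usual half-open convention). 
Parity of crossings → odd ⇒ inside.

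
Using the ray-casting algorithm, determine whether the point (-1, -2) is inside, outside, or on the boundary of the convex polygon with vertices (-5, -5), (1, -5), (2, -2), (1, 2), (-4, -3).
The point (-1, -2) lies strictly inside the polygon

Cast a horizontal ray to the right from the query point and count how many polygon edges it crosses (each edge strictly once or zero times, handled with the usual half-open convention). 
Parity of crossings → odd ⇒ inside.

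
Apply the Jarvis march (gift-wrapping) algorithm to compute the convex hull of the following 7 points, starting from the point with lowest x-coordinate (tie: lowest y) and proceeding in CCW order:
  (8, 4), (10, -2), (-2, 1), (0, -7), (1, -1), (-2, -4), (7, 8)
Hull (CCW) = [(-2, -4), (0, -7), (10, -2), (7, 8), (-2, 1)]

Jarvis march: at each step, from the current hull vertex p, select the next vertex q as the point such that every other point lies strictly to the left of (or on) the directed line p → q. (Equivalently: for every other point r, the cross product (q − p) × (r − p) ≥ 0.)
Starting point (lowest x, tie lowest y): (-2, -4). Wrap until returning to start. Resulting hull: (-2, -4), (0, -7), (10, -2), (7, 8), (-2, 1).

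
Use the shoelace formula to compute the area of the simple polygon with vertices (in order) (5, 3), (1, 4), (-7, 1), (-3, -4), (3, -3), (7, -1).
Area = 71

Shoelace formula: Area = (1/2) |Σ_i (x_i · y_{i+1} − x_{i+1} · y_i)| (indices mod n). Compute each cross term:
  (5)(4) − (1)(3) = 17
  (1)(1) − (-7)(4) = 29
  (-7)(-4) − (-3)(1) = 31
  (-3)(-3) − (3)(-4) = 21
  (3)(-1) − (7)(-3) = 18
  (7)(3) − (5)(-1) = 26
Sum = 142, so (signed) Area = 142/2 = 71, |Area| = 71.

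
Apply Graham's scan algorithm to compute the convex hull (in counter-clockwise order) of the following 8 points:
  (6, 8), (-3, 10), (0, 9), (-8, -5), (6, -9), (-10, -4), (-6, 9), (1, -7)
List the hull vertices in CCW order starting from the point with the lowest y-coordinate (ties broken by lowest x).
Hull (CCW) = [(6, -9), (6, 8), (-3, 10), (-6, 9), (-10, -4), (-8, -5)]

Graham scan procedure:
  1. Find the pivot p₀ = point with lowest y (tie → lowest x): (6, -9).
  2. Sort the remaining points by polar angle around p₀.
  3. Walk through sorted points, maintaining a stack; pop the top while the last three entries make a non-left turn (cross product ≤ 0).
  4. Final stack is the convex hull in CCW order: (6, -9), (6, 8), (-3, 10), (-6, 9), (-10, -4), (-8, -5).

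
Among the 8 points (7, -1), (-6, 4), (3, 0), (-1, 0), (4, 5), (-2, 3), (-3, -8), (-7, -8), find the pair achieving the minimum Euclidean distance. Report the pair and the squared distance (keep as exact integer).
Pair = ((-1, 0), (-2, 3)); squared distance = 10

Compute all C(8, 2) = 28 pairwise squared distances (x_i − x_j)² + (y_i − y_j)². The minimum is 10, attained by the pair ((-1, 0), (-2, 3)).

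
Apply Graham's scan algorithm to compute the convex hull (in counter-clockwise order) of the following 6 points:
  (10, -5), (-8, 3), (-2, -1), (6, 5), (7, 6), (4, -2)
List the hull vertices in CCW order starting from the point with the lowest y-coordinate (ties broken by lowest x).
Hull (CCW) = [(10, -5), (7, 6), (-8, 3), (-2, -1)]

Graham scan procedure:
  1. Find the pivot p₀ = point with lowest y (tie → lowest x): (10, -5).
  2. Sort the remaining points by polar angle around p₀.
  3. Walk through sorted points, maintaining a stack; pop the top while the last three entries make a non-left turn (cross product ≤ 0).
  4. Final stack is the convex hull in CCW order: (10, -5), (7, 6), (-8, 3), (-2, -1).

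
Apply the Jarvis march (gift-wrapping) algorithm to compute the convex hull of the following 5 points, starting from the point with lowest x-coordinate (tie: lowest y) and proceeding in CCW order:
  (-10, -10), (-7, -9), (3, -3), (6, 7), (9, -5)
Hull (CCW) = [(-10, -10), (9, -5), (6, 7)]

Jarvis march: at each step, from the current hull vertex p, select the next vertex q as the point such that every other point lies strictly to the left of (or on) the directed line p → q. (Equivalently: for every other point r, the cross product (q − p) × (r − p) ≥ 0.)
Starting point (lowest x, tie lowest y): (-10, -10). Wrap until returning to start. Resulting hull: (-10, -10), (9, -5), (6, 7).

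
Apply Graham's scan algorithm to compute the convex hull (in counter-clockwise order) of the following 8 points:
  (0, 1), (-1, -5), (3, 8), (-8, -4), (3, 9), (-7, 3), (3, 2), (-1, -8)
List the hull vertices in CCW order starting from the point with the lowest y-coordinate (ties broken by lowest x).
Hull (CCW) = [(-1, -8), (3, 2), (3, 9), (-7, 3), (-8, -4)]

Graham scan procedure:
  1. Find the pivot p₀ = point with lowest y (tie → lowest x): (-1, -8).
  2. Sort the remaining points by polar angle around p₀.
  3. Walk through sorted points, maintaining a stack; pop the top while the last three entries make a non-left turn (cross product ≤ 0).
  4. Final stack is the convex hull in CCW order: (-1, -8), (3, 2), (3, 9), (-7, 3), (-8, -4).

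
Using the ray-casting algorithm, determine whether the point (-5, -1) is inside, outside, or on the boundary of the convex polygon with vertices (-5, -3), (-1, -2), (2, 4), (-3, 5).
The point (-5, -1) lies strictly outside the polygon

Cast a horizontal ray to the right from the query point and count how many polygon edges it crosses (each edge strictly once or zero times, handled with the usual half-open convention). 
Parity of crossings → even ⇒ outside.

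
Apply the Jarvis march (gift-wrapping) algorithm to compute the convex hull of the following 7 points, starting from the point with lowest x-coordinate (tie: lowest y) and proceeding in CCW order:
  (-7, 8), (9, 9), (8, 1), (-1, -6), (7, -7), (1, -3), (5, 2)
Hull (CCW) = [(-7, 8), (-1, -6), (7, -7), (9, 9)]

Jarvis march: at each step, from the current hull vertex p, select the next vertex q as the point such that every other point lies strictly to the left of (or on) the directed line p → q. (Equivalently: for every other point r, the cross product (q − p) × (r − p) ≥ 0.)
Starting point (lowest x, tie lowest y): (-7, 8). Wrap until returning to start. Resulting hull: (-7, 8), (-1, -6), (7, -7), (9, 9).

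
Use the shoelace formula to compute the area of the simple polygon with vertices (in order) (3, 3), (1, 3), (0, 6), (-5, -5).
Area = 21

Shoelace formula: Area = (1/2) |Σ_i (x_i · y_{i+1} − x_{i+1} · y_i)| (indices mod n). Compute each cross term:
  (3)(3) − (1)(3) = 6
  (1)(6) − (0)(3) = 6
  (0)(-5) − (-5)(6) = 30
  (-5)(3) − (3)(-5) = 0
Sum = 42, so (signed) Area = 42/2 = 21, |Area| = 21.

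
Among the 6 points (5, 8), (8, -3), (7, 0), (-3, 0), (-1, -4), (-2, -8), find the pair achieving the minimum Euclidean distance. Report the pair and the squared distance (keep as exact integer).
Pair = ((8, -3), (7, 0)); squared distance = 10

Compute all C(6, 2) = 15 pairwise squared distances (x_i − x_j)² + (y_i − y_j)². The minimum is 10, attained by the pair ((8, -3), (7, 0)).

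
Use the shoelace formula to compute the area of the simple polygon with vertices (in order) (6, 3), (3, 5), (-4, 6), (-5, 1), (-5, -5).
Area = 65

Shoelace formula: Area = (1/2) |Σ_i (x_i · y_{i+1} − x_{i+1} · y_i)| (indices mod n). Compute each cross term:
  (6)(5) − (3)(3) = 21
  (3)(6) − (-4)(5) = 38
  (-4)(1) − (-5)(6) = 26
  (-5)(-5) − (-5)(1) = 30
  (-5)(3) − (6)(-5) = 15
Sum = 130, so (signed) Area = 130/2 = 65, |Area| = 65.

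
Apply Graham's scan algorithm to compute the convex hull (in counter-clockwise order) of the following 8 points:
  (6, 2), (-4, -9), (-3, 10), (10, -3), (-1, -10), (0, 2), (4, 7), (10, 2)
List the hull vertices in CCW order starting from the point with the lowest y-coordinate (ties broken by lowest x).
Hull (CCW) = [(-1, -10), (10, -3), (10, 2), (4, 7), (-3, 10), (-4, -9)]

Graham scan procedure:
  1. Find the pivot p₀ = point with lowest y (tie → lowest x): (-1, -10).
  2. Sort the remaining points by polar angle around p₀.
  3. Walk through sorted points, maintaining a stack; pop the top while the last three entries make a non-left turn (cross product ≤ 0).
  4. Final stack is the convex hull in CCW order: (-1, -10), (10, -3), (10, 2), (4, 7), (-3, 10), (-4, -9).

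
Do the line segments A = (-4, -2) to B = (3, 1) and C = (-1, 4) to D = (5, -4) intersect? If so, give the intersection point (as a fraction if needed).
Yes; intersection at (62/37, 16/37) (t = 30/37 on AB, s = 33/74 on CD)

Parametrize AB as A + t(B − A) = (-4 + 7 t, -2 + 3 t) and CD as C + s(D − C) = (-1 + 6 s, 4 + -8 s). Solve the linear system for (t, s). Determinant = 74 ≠ 0, so a unique intersection of the containing lines exists. Solution: t = 30/37, s = 33/74 — both in [0, 1], so the segments cross. Intersection point: (62/37, 16/37).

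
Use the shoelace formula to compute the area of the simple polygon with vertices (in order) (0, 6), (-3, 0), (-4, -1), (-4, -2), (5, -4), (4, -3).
Area = 38

Shoelace formula: Area = (1/2) |Σ_i (x_i · y_{i+1} − x_{i+1} · y_i)| (indices mod n). Compute each cross term:
  (0)(0) − (-3)(6) = 18
  (-3)(-1) − (-4)(0) = 3
  (-4)(-2) − (-4)(-1) = 4
  (-4)(-4) − (5)(-2) = 26
  (5)(-3) − (4)(-4) = 1
  (4)(6) − (0)(-3) = 24
Sum = 76, so (signed) Area = 76/2 = 38, |Area| = 38.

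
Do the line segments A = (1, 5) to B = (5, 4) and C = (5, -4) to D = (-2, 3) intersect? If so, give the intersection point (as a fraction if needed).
No (intersection of containing lines falls outside at least one segment)

Parametrize and solve: t = -5/3, s = 32/21. At least one of these is outside [0, 1], so the segments do not intersect.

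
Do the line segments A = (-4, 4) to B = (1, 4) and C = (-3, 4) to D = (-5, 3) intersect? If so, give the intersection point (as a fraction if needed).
Yes; intersection at (-3, 4) (t = 1/5 on AB, s = 0 on CD)

Parametrize AB as A + t(B − A) = (-4 + 5 t, 4 + 0 t) and CD as C + s(D − C) = (-3 + -2 s, 4 + -1 s). Solve the linear system for (t, s). Determinant = 5 ≠ 0, so a unique intersection of the containing lines exists. Solution: t = 1/5, s = 0 — both in [0, 1], so the segments cross. Intersection point: (-3, 4).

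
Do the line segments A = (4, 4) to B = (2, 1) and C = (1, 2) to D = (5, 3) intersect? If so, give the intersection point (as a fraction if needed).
Yes; intersection at (3, 5/2) (t = 1/2 on AB, s = 1/2 on CD)

Parametrize AB as A + t(B − A) = (4 + -2 t, 4 + -3 t) and CD as C + s(D − C) = (1 + 4 s, 2 + 1 s). Solve the linear system for (t, s). Determinant = -10 ≠ 0, so a unique intersection of the containing lines exists. Solution: t = 1/2, s = 1/2 — both in [0, 1], so the segments cross. Intersection point: (3, 5/2).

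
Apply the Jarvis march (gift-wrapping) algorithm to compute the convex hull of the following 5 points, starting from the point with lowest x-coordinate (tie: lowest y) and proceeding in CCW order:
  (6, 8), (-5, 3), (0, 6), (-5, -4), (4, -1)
Hull (CCW) = [(-5, -4), (4, -1), (6, 8), (0, 6), (-5, 3)]

Jarvis march: at each step, from the current hull vertex p, select the next vertex q as the point such that every other point lies strictly to the left of (or on) the directed line p → q. (Equivalently: for every other point r, the cross product (q − p) × (r − p) ≥ 0.)
Starting point (lowest x, tie lowest y): (-5, -4). Wrap until returning to start. Resulting hull: (-5, -4), (4, -1), (6, 8), (0, 6), (-5, 3).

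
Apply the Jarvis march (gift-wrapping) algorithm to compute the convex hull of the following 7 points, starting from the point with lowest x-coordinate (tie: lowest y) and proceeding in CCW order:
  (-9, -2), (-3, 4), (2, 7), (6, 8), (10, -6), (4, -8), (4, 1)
Hull (CCW) = [(-9, -2), (4, -8), (10, -6), (6, 8), (2, 7), (-3, 4)]

Jarvis march: at each step, from the current hull vertex p, select the next vertex q as the point such that every other point lies strictly to the left of (or on) the directed line p → q. (Equivalently: for every other point r, the cross product (q − p) × (r − p) ≥ 0.)
Starting point (lowest x, tie lowest y): (-9, -2). Wrap until returning to start. Resulting hull: (-9, -2), (4, -8), (10, -6), (6, 8), (2, 7), (-3, 4).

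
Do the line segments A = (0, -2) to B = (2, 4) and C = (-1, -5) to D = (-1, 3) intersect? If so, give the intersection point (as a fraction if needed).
No (intersection of containing lines falls outside at least one segment)

Parametrize and solve: t = -1/2, s = 0. At least one of these is outside [0, 1], so the segments do not intersect.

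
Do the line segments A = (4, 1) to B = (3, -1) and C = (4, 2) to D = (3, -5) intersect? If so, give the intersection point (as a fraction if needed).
Yes; intersection at (19/5, 3/5) (t = 1/5 on AB, s = 1/5 on CD)

Parametrize AB as A + t(B − A) = (4 + -1 t, 1 + -2 t) and CD as C + s(D − C) = (4 + -1 s, 2 + -7 s). Solve the linear system for (t, s). Determinant = -5 ≠ 0, so a unique intersection of the containing lines exists. Solution: t = 1/5, s = 1/5 — both in [0, 1], so the segments cross. Intersection point: (19/5, 3/5).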